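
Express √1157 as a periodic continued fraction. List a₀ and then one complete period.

a₀ = ⌊√1157⌋ = 34.
With m₀=0, d₀=1 and mₖ₊₁ = dₖaₖ − mₖ, dₖ₊₁ = (n − mₖ₊₁²)/dₖ, aₖ₊₁ = ⌊(a₀+mₖ₊₁)/dₖ₊₁⌋:
  k=1: m=34, d=1, a=68
d=1 and a=2a₀=68 at k=1, so the next step gives (m, d) = (34, 1) again — its k=1 value — and the period has length 1.

[34; 68]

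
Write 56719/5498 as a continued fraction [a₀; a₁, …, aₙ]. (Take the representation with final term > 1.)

[10; 3, 6, 5, 3, 3, 5]

56719 = 10*5498 + 1739
5498 = 3*1739 + 281
1739 = 6*281 + 53
281 = 5*53 + 16
53 = 3*16 + 5
16 = 3*5 + 1
5 = 5*1 + 0  (stop)
So 56719/5498 = [10; 3, 6, 5, 3, 3, 5].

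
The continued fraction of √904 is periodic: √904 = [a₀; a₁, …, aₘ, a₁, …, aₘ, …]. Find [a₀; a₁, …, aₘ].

[30; 15, 60]

a₀ = ⌊√904⌋ = 30.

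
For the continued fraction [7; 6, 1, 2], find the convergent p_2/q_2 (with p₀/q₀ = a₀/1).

50/7

Using pₖ = aₖpₖ₋₁ + pₖ₋₂, qₖ = aₖqₖ₋₁ + qₖ₋₂ (with p₋₁=1, p₋₂=0, q₋₁=0, q₋₂=1):
  k=0: a=7, p=7, q=1
  k=1: a=6, p=43, q=6
  k=2: a=1, p=50, q=7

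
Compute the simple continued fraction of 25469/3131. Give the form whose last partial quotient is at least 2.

25469 = 8*3131 + 421
3131 = 7*421 + 184
421 = 2*184 + 53
184 = 3*53 + 25
53 = 2*25 + 3
25 = 8*3 + 1
3 = 3*1 + 0  (stop)
So 25469/3131 = [8; 7, 2, 3, 2, 8, 3].

[8; 7, 2, 3, 2, 8, 3]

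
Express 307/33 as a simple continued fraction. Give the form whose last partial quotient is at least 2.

307 = 9·33 + 10
33 = 3·10 + 3
10 = 3·3 + 1
3 = 3·1 + 0  (stop)
So 307/33 = [9; 3, 3, 3].

[9; 3, 3, 3]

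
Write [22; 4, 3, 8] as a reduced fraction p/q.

Using pₖ = aₖpₖ₋₁ + pₖ₋₂ and qₖ = aₖqₖ₋₁ + qₖ₋₂:
  k=0: a=22, p=22, q=1
  k=1: a=4, p=89, q=4
  k=2: a=3, p=289, q=13
  k=3: a=8, p=2401, q=108

2401/108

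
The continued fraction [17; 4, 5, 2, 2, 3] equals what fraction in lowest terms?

Using pₖ = aₖpₖ₋₁ + pₖ₋₂ and qₖ = aₖqₖ₋₁ + qₖ₋₂:
  k=0: a=17, p=17, q=1
  k=1: a=4, p=69, q=4
  k=2: a=5, p=362, q=21
  k=3: a=2, p=793, q=46
  k=4: a=2, p=1948, q=113
  k=5: a=3, p=6637, q=385

6637/385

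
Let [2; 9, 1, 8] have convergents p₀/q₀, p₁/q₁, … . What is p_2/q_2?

21/10

Using pₖ = aₖpₖ₋₁ + pₖ₋₂, qₖ = aₖqₖ₋₁ + qₖ₋₂ (with p₋₁=1, p₋₂=0, q₋₁=0, q₋₂=1):
  k=0: a=2, p=2, q=1
  k=1: a=9, p=19, q=9
  k=2: a=1, p=21, q=10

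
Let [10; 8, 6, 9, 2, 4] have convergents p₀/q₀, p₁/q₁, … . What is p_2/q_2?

Using pₖ = aₖpₖ₋₁ + pₖ₋₂, qₖ = aₖqₖ₋₁ + qₖ₋₂ (with p₋₁=1, p₋₂=0, q₋₁=0, q₋₂=1):
  k=0: a=10, p=10, q=1
  k=1: a=8, p=81, q=8
  k=2: a=6, p=496, q=49

496/49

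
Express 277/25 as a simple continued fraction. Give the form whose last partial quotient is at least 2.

[11; 12, 2]

277 = 11×25 + 2
25 = 12×2 + 1
2 = 2×1 + 0  (stop)
So 277/25 = [11; 12, 2].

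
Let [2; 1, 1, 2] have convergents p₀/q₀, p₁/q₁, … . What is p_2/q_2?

Using pₖ = aₖpₖ₋₁ + pₖ₋₂, qₖ = aₖqₖ₋₁ + qₖ₋₂ (with p₋₁=1, p₋₂=0, q₋₁=0, q₋₂=1):
  k=0: a=2, p=2, q=1
  k=1: a=1, p=3, q=1
  k=2: a=1, p=5, q=2

5/2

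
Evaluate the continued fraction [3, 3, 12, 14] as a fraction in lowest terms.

1732/521

Fold from the inside: start with 14/1.
  12 + 1/14 = 169/14
  3 + 14/169 = 521/169
  3 + 169/521 = 1732/521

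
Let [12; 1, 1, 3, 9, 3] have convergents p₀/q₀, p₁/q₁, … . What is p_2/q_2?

Using pₖ = aₖpₖ₋₁ + pₖ₋₂, qₖ = aₖqₖ₋₁ + qₖ₋₂ (with p₋₁=1, p₋₂=0, q₋₁=0, q₋₂=1):
  k=0: a=12, p=12, q=1
  k=1: a=1, p=13, q=1
  k=2: a=1, p=25, q=2

25/2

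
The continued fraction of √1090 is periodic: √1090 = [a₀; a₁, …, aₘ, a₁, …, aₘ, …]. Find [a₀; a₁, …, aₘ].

a₀ = ⌊√1090⌋ = 33.
With m₀=0, d₀=1 and mₖ₊₁ = dₖaₖ − mₖ, dₖ₊₁ = (n − mₖ₊₁²)/dₖ, aₖ₊₁ = ⌊(a₀+mₖ₊₁)/dₖ₊₁⌋:
  k=1: m=33, d=1, a=66
d=1 and a=2a₀=66 at k=1, so the next step gives (m, d) = (33, 1) again — its k=1 value — and the period has length 1.

[33; 66]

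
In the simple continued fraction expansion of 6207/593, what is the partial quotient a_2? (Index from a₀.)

6207 = 10·593 + 277   →  a_0 = 10
593 = 2·277 + 39   →  a_1 = 2
277 = 7·39 + 4   →  a_2 = 7

7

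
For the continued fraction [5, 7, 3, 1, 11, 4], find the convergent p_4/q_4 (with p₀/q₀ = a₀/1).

1752/341

Using pₖ = aₖpₖ₋₁ + pₖ₋₂, qₖ = aₖqₖ₋₁ + qₖ₋₂ (with p₋₁=1, p₋₂=0, q₋₁=0, q₋₂=1):
  k=0: a=5, p=5, q=1
  k=1: a=7, p=36, q=7
  k=2: a=3, p=113, q=22
  k=3: a=1, p=149, q=29
  k=4: a=11, p=1752, q=341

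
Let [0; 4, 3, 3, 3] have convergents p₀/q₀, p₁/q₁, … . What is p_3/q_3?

10/43

Using pₖ = aₖpₖ₋₁ + pₖ₋₂, qₖ = aₖqₖ₋₁ + qₖ₋₂ (with p₋₁=1, p₋₂=0, q₋₁=0, q₋₂=1):
  k=0: a=0, p=0, q=1
  k=1: a=4, p=1, q=4
  k=2: a=3, p=3, q=13
  k=3: a=3, p=10, q=43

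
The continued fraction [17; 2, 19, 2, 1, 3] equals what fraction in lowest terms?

Using pₖ = aₖpₖ₋₁ + pₖ₋₂ and qₖ = aₖqₖ₋₁ + qₖ₋₂:
  k=0: a=17, p=17, q=1
  k=1: a=2, p=35, q=2
  k=2: a=19, p=682, q=39
  k=3: a=2, p=1399, q=80
  k=4: a=1, p=2081, q=119
  k=5: a=3, p=7642, q=437

7642/437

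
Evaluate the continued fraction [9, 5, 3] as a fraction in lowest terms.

147/16

Using pₖ = aₖpₖ₋₁ + pₖ₋₂ and qₖ = aₖqₖ₋₁ + qₖ₋₂:
  k=0: a=9, p=9, q=1
  k=1: a=5, p=46, q=5
  k=2: a=3, p=147, q=16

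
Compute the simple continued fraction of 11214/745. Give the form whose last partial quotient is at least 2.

[15; 19, 9, 1, 3]

11214 = 15*745 + 39
745 = 19*39 + 4
39 = 9*4 + 3
4 = 1*3 + 1
3 = 3*1 + 0  (stop)
So 11214/745 = [15; 19, 9, 1, 3].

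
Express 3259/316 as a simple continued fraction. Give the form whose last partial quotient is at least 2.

3259 = 10×316 + 99
316 = 3×99 + 19
99 = 5×19 + 4
19 = 4×4 + 3
4 = 1×3 + 1
3 = 3×1 + 0  (stop)
So 3259/316 = [10; 3, 5, 4, 1, 3].

[10; 3, 5, 4, 1, 3]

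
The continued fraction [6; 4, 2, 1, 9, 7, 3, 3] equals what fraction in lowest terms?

Fold from the inside: start with 3/1.
  3 + 1/3 = 10/3
  7 + 3/10 = 73/10
  9 + 10/73 = 667/73
  1 + 73/667 = 740/667
  2 + 667/740 = 2147/740
  4 + 740/2147 = 9328/2147
  6 + 2147/9328 = 58115/9328

58115/9328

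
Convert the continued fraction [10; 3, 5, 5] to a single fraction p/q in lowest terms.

856/83

Using pₖ = aₖpₖ₋₁ + pₖ₋₂ and qₖ = aₖqₖ₋₁ + qₖ₋₂:
  k=0: a=10, p=10, q=1
  k=1: a=3, p=31, q=3
  k=2: a=5, p=165, q=16
  k=3: a=5, p=856, q=83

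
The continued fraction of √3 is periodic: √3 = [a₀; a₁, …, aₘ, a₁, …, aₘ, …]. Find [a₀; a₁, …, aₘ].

[1; 1, 2]

a₀ = ⌊√3⌋ = 1.
With m₀=0, d₀=1 and mₖ₊₁ = dₖaₖ − mₖ, dₖ₊₁ = (n − mₖ₊₁²)/dₖ, aₖ₊₁ = ⌊(a₀+mₖ₊₁)/dₖ₊₁⌋:
  k=1: m=1, d=2, a=1
  k=2: m=1, d=1, a=2
d=1 and a=2a₀=2 at k=2, so the next step gives (m, d) = (1, 2) again — its k=1 value — and the period has length 2.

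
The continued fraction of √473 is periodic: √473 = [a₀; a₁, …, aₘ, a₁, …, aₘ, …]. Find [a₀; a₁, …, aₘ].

a₀ = ⌊√473⌋ = 21.
With m₀=0, d₀=1 and mₖ₊₁ = dₖaₖ − mₖ, dₖ₊₁ = (n − mₖ₊₁²)/dₖ, aₖ₊₁ = ⌊(a₀+mₖ₊₁)/dₖ₊₁⌋:
  k=1: m=21, d=32, a=1
  k=2: m=11, d=11, a=2
  k=3: m=11, d=32, a=1
  k=4: m=21, d=1, a=42
d=1 and a=2a₀=42 at k=4, so the next step gives (m, d) = (21, 32) again — its k=1 value — and the period has length 4.

[21; 1, 2, 1, 42]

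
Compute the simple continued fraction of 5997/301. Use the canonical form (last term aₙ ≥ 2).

[19; 1, 12, 11, 2]

5997 = 19×301 + 278
301 = 1×278 + 23
278 = 12×23 + 2
23 = 11×2 + 1
2 = 2×1 + 0  (stop)
So 5997/301 = [19; 1, 12, 11, 2].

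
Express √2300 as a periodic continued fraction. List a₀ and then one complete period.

[47; 1, 22, 1, 94]

a₀ = ⌊√2300⌋ = 47.
With m₀=0, d₀=1 and mₖ₊₁ = dₖaₖ − mₖ, dₖ₊₁ = (n − mₖ₊₁²)/dₖ, aₖ₊₁ = ⌊(a₀+mₖ₊₁)/dₖ₊₁⌋:
  k=1: m=47, d=91, a=1
  k=2: m=44, d=4, a=22
  k=3: m=44, d=91, a=1
  k=4: m=47, d=1, a=94
d=1 and a=2a₀=94 at k=4, so the next step gives (m, d) = (47, 91) again — its k=1 value — and the period has length 4.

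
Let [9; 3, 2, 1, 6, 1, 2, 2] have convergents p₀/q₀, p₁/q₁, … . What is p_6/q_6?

2055/221

Using pₖ = aₖpₖ₋₁ + pₖ₋₂, qₖ = aₖqₖ₋₁ + qₖ₋₂ (with p₋₁=1, p₋₂=0, q₋₁=0, q₋₂=1):
  k=0: a=9, p=9, q=1
  k=1: a=3, p=28, q=3
  k=2: a=2, p=65, q=7
  k=3: a=1, p=93, q=10
  k=4: a=6, p=623, q=67
  k=5: a=1, p=716, q=77
  k=6: a=2, p=2055, q=221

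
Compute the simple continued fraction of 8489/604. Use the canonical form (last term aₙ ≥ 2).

[14; 18, 3, 3, 3]

8489 = 14*604 + 33
604 = 18*33 + 10
33 = 3*10 + 3
10 = 3*3 + 1
3 = 3*1 + 0  (stop)
So 8489/604 = [14; 18, 3, 3, 3].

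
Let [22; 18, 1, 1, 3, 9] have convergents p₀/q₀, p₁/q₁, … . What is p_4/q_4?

2867/130

Using pₖ = aₖpₖ₋₁ + pₖ₋₂, qₖ = aₖqₖ₋₁ + qₖ₋₂ (with p₋₁=1, p₋₂=0, q₋₁=0, q₋₂=1):
  k=0: a=22, p=22, q=1
  k=1: a=18, p=397, q=18
  k=2: a=1, p=419, q=19
  k=3: a=1, p=816, q=37
  k=4: a=3, p=2867, q=130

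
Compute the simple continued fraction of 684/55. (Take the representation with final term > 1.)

684 = 12*55 + 24
55 = 2*24 + 7
24 = 3*7 + 3
7 = 2*3 + 1
3 = 3*1 + 0  (stop)
So 684/55 = [12; 2, 3, 2, 3].

[12; 2, 3, 2, 3]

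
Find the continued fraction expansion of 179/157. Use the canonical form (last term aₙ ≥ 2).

[1; 7, 7, 3]

179 = 1*157 + 22
157 = 7*22 + 3
22 = 7*3 + 1
3 = 3*1 + 0  (stop)
So 179/157 = [1; 7, 7, 3].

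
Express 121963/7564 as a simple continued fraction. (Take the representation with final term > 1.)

[16; 8, 18, 17, 3]

121963 = 16*7564 + 939
7564 = 8*939 + 52
939 = 18*52 + 3
52 = 17*3 + 1
3 = 3*1 + 0  (stop)
So 121963/7564 = [16; 8, 18, 17, 3].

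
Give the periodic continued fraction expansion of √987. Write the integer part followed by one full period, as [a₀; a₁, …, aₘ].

a₀ = ⌊√987⌋ = 31.
With m₀=0, d₀=1 and mₖ₊₁ = dₖaₖ − mₖ, dₖ₊₁ = (n − mₖ₊₁²)/dₖ, aₖ₊₁ = ⌊(a₀+mₖ₊₁)/dₖ₊₁⌋:
  k=1: m=31, d=26, a=2
  k=2: m=21, d=21, a=2
  k=3: m=21, d=26, a=2
  k=4: m=31, d=1, a=62
d=1 and a=2a₀=62 at k=4, so the next step gives (m, d) = (31, 26) again — its k=1 value — and the period has length 4.

[31; 2, 2, 2, 62]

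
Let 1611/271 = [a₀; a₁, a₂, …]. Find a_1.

1611 = 5·271 + 256   →  a_0 = 5
271 = 1·256 + 15   →  a_1 = 1

1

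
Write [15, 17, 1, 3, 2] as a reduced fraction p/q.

Using pₖ = aₖpₖ₋₁ + pₖ₋₂ and qₖ = aₖqₖ₋₁ + qₖ₋₂:
  k=0: a=15, p=15, q=1
  k=1: a=17, p=256, q=17
  k=2: a=1, p=271, q=18
  k=3: a=3, p=1069, q=71
  k=4: a=2, p=2409, q=160

2409/160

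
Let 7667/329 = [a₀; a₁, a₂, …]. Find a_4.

7667 = 23·329 + 100   →  a_0 = 23
329 = 3·100 + 29   →  a_1 = 3
100 = 3·29 + 13   →  a_2 = 3
29 = 2·13 + 3   →  a_3 = 2
13 = 4·3 + 1   →  a_4 = 4

4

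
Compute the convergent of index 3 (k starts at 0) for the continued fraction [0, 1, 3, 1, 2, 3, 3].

4/5

Using pₖ = aₖpₖ₋₁ + pₖ₋₂, qₖ = aₖqₖ₋₁ + qₖ₋₂ (with p₋₁=1, p₋₂=0, q₋₁=0, q₋₂=1):
  k=0: a=0, p=0, q=1
  k=1: a=1, p=1, q=1
  k=2: a=3, p=3, q=4
  k=3: a=1, p=4, q=5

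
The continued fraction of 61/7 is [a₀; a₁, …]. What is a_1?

61 = 8·7 + 5   →  a_0 = 8
7 = 1·5 + 2   →  a_1 = 1

1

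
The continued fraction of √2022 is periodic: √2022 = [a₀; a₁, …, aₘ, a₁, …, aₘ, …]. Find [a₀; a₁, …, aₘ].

[44; 1, 28, 1, 88]

a₀ = ⌊√2022⌋ = 44.
With m₀=0, d₀=1 and mₖ₊₁ = dₖaₖ − mₖ, dₖ₊₁ = (n − mₖ₊₁²)/dₖ, aₖ₊₁ = ⌊(a₀+mₖ₊₁)/dₖ₊₁⌋:
  k=1: m=44, d=86, a=1
  k=2: m=42, d=3, a=28
  k=3: m=42, d=86, a=1
  k=4: m=44, d=1, a=88
d=1 and a=2a₀=88 at k=4, so the next step gives (m, d) = (44, 86) again — its k=1 value — and the period has length 4.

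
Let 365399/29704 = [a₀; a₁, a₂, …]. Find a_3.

365399 = 12·29704 + 8951   →  a_0 = 12
29704 = 3·8951 + 2851   →  a_1 = 3
8951 = 3·2851 + 398   →  a_2 = 3
2851 = 7·398 + 65   →  a_3 = 7

7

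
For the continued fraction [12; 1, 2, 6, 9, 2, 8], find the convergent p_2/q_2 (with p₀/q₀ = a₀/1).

38/3

Using pₖ = aₖpₖ₋₁ + pₖ₋₂, qₖ = aₖqₖ₋₁ + qₖ₋₂ (with p₋₁=1, p₋₂=0, q₋₁=0, q₋₂=1):
  k=0: a=12, p=12, q=1
  k=1: a=1, p=13, q=1
  k=2: a=2, p=38, q=3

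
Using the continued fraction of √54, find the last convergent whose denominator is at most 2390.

14403/1960

√54 = [7; 2, 1, 6, 1, 2, 14, …] (period length 6).
Convergents:
  p_0/q_0 = 7/1
  p_1/q_1 = 15/2
  p_2/q_2 = 22/3
  p_3/q_3 = 147/20
  p_4/q_4 = 169/23
  p_5/q_5 = 485/66
  p_6/q_6 = 6959/947
  p_7/q_7 = 14403/1960
  p_8/q_8 = 21362/2907
q_7 = 1960 ≤ 2390 < 2907 = q_8, so the answer is 14403/1960.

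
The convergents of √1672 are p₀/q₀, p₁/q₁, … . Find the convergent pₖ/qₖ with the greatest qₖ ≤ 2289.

√1672 = [40; 1, 8, 10, 8, 1, 80, …] (period length 6).
Convergents:
  p_0/q_0 = 40/1
  p_1/q_1 = 41/1
  p_2/q_2 = 368/9
  p_3/q_3 = 3721/91
  p_4/q_4 = 30136/737
  p_5/q_5 = 33857/828
  p_6/q_6 = 2738696/66977
q_5 = 828 ≤ 2289 < 66977 = q_6, so the answer is 33857/828.

33857/828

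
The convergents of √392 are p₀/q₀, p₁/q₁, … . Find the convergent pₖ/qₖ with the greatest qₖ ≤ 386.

3940/199

√392 = [19; 1, 3, 1, 38, …] (period length 4).
Convergents:
  p_0/q_0 = 19/1
  p_1/q_1 = 20/1
  p_2/q_2 = 79/4
  p_3/q_3 = 99/5
  p_4/q_4 = 3841/194
  p_5/q_5 = 3940/199
  p_6/q_6 = 15661/791
q_5 = 199 ≤ 386 < 791 = q_6, so the answer is 3940/199.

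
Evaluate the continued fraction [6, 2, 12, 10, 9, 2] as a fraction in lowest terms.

Using pₖ = aₖpₖ₋₁ + pₖ₋₂ and qₖ = aₖqₖ₋₁ + qₖ₋₂:
  k=0: a=6, p=6, q=1
  k=1: a=2, p=13, q=2
  k=2: a=12, p=162, q=25
  k=3: a=10, p=1633, q=252
  k=4: a=9, p=14859, q=2293
  k=5: a=2, p=31351, q=4838

31351/4838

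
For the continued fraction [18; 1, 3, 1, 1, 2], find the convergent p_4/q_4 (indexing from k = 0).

Using pₖ = aₖpₖ₋₁ + pₖ₋₂, qₖ = aₖqₖ₋₁ + qₖ₋₂ (with p₋₁=1, p₋₂=0, q₋₁=0, q₋₂=1):
  k=0: a=18, p=18, q=1
  k=1: a=1, p=19, q=1
  k=2: a=3, p=75, q=4
  k=3: a=1, p=94, q=5
  k=4: a=1, p=169, q=9

169/9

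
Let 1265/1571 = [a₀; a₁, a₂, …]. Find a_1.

1

1265 = 0·1571 + 1265   →  a_0 = 0
1571 = 1·1265 + 306   →  a_1 = 1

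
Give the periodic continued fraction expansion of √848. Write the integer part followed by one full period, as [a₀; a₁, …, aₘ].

[29; 8, 3, 3, 3, 8, 58]

a₀ = ⌊√848⌋ = 29.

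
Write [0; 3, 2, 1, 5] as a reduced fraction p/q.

17/57

Fold from the inside: start with 5/1.
  1 + 1/5 = 6/5
  2 + 5/6 = 17/6
  3 + 6/17 = 57/17
  0 + 17/57 = 17/57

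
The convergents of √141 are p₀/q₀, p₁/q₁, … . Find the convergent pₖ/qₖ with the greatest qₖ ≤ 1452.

√141 = [11; 1, 6, 1, 22, …] (period length 4).
Convergents:
  p_0/q_0 = 11/1
  p_1/q_1 = 12/1
  p_2/q_2 = 83/7
  p_3/q_3 = 95/8
  p_4/q_4 = 2173/183
  p_5/q_5 = 2268/191
  p_6/q_6 = 15781/1329
  p_7/q_7 = 18049/1520
q_6 = 1329 ≤ 1452 < 1520 = q_7, so the answer is 15781/1329.

15781/1329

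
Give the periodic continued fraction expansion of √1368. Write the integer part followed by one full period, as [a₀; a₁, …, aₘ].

a₀ = ⌊√1368⌋ = 36.
With m₀=0, d₀=1 and mₖ₊₁ = dₖaₖ − mₖ, dₖ₊₁ = (n − mₖ₊₁²)/dₖ, aₖ₊₁ = ⌊(a₀+mₖ₊₁)/dₖ₊₁⌋:
  k=1: m=36, d=72, a=1
  k=2: m=36, d=1, a=72
d=1 and a=2a₀=72 at k=2, so the next step gives (m, d) = (36, 72) again — its k=1 value — and the period has length 2.

[36; 1, 72]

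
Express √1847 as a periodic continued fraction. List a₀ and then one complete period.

[42; 1, 41, 1, 84]

a₀ = ⌊√1847⌋ = 42.
With m₀=0, d₀=1 and mₖ₊₁ = dₖaₖ − mₖ, dₖ₊₁ = (n − mₖ₊₁²)/dₖ, aₖ₊₁ = ⌊(a₀+mₖ₊₁)/dₖ₊₁⌋:
  k=1: m=42, d=83, a=1
  k=2: m=41, d=2, a=41
  k=3: m=41, d=83, a=1
  k=4: m=42, d=1, a=84
d=1 and a=2a₀=84 at k=4, so the next step gives (m, d) = (42, 83) again — its k=1 value — and the period has length 4.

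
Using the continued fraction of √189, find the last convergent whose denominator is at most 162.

√189 = [13; 1, 2, 1, 26, …] (period length 4).
Convergents:
  p_0/q_0 = 13/1
  p_1/q_1 = 14/1
  p_2/q_2 = 41/3
  p_3/q_3 = 55/4
  p_4/q_4 = 1471/107
  p_5/q_5 = 1526/111
  p_6/q_6 = 4523/329
q_5 = 111 ≤ 162 < 329 = q_6, so the answer is 1526/111.

1526/111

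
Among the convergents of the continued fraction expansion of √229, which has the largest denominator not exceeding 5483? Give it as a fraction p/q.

√229 = [15; 7, 1, 1, 7, 30, …] (period length 5).
Convergents:
  p_0/q_0 = 15/1
  p_1/q_1 = 106/7
  p_2/q_2 = 121/8
  p_3/q_3 = 227/15
  p_4/q_4 = 1710/113
  p_5/q_5 = 51527/3405
  p_6/q_6 = 362399/23948
q_5 = 3405 ≤ 5483 < 23948 = q_6, so the answer is 51527/3405.

51527/3405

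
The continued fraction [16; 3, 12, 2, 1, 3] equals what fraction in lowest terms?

6840/419

Fold from the inside: start with 3/1.
  1 + 1/3 = 4/3
  2 + 3/4 = 11/4
  12 + 4/11 = 136/11
  3 + 11/136 = 419/136
  16 + 136/419 = 6840/419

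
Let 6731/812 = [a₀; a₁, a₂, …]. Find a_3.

5

6731 = 8·812 + 235   →  a_0 = 8
812 = 3·235 + 107   →  a_1 = 3
235 = 2·107 + 21   →  a_2 = 2
107 = 5·21 + 2   →  a_3 = 5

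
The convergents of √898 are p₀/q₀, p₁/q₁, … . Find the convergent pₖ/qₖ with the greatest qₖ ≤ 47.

899/30

√898 = [29; 1, 28, 1, 58, …] (period length 4).
Convergents:
  p_0/q_0 = 29/1
  p_1/q_1 = 30/1
  p_2/q_2 = 869/29
  p_3/q_3 = 899/30
  p_4/q_4 = 53011/1769
q_3 = 30 ≤ 47 < 1769 = q_4, so the answer is 899/30.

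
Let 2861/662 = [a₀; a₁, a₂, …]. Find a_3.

2861 = 4·662 + 213   →  a_0 = 4
662 = 3·213 + 23   →  a_1 = 3
213 = 9·23 + 6   →  a_2 = 9
23 = 3·6 + 5   →  a_3 = 3

3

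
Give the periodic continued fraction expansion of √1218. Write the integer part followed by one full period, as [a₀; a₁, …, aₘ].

a₀ = ⌊√1218⌋ = 34.
With m₀=0, d₀=1 and mₖ₊₁ = dₖaₖ − mₖ, dₖ₊₁ = (n − mₖ₊₁²)/dₖ, aₖ₊₁ = ⌊(a₀+mₖ₊₁)/dₖ₊₁⌋:
  k=1: m=34, d=62, a=1
  k=2: m=28, d=7, a=8
  k=3: m=28, d=62, a=1
  k=4: m=34, d=1, a=68
d=1 and a=2a₀=68 at k=4, so the next step gives (m, d) = (34, 62) again — its k=1 value — and the period has length 4.

[34; 1, 8, 1, 68]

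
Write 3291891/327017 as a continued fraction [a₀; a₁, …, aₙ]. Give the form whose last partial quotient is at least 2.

[10; 15, 18, 14, 7, 12]

3291891 = 10*327017 + 21721
327017 = 15*21721 + 1202
21721 = 18*1202 + 85
1202 = 14*85 + 12
85 = 7*12 + 1
12 = 12*1 + 0  (stop)
So 3291891/327017 = [10; 15, 18, 14, 7, 12].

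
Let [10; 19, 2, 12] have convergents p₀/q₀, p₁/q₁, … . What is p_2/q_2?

Using pₖ = aₖpₖ₋₁ + pₖ₋₂, qₖ = aₖqₖ₋₁ + qₖ₋₂ (with p₋₁=1, p₋₂=0, q₋₁=0, q₋₂=1):
  k=0: a=10, p=10, q=1
  k=1: a=19, p=191, q=19
  k=2: a=2, p=392, q=39

392/39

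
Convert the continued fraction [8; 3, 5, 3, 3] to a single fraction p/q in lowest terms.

1405/169

Fold from the inside: start with 3/1.
  3 + 1/3 = 10/3
  5 + 3/10 = 53/10
  3 + 10/53 = 169/53
  8 + 53/169 = 1405/169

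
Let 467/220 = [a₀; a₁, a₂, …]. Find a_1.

467 = 2·220 + 27   →  a_0 = 2
220 = 8·27 + 4   →  a_1 = 8

8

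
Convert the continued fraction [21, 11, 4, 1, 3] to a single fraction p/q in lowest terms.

Fold from the inside: start with 3/1.
  1 + 1/3 = 4/3
  4 + 3/4 = 19/4
  11 + 4/19 = 213/19
  21 + 19/213 = 4492/213

4492/213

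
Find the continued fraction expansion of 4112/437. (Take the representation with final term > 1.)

4112 = 9*437 + 179
437 = 2*179 + 79
179 = 2*79 + 21
79 = 3*21 + 16
21 = 1*16 + 5
16 = 3*5 + 1
5 = 5*1 + 0  (stop)
So 4112/437 = [9; 2, 2, 3, 1, 3, 5].

[9; 2, 2, 3, 1, 3, 5]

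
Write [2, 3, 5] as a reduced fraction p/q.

37/16

Using pₖ = aₖpₖ₋₁ + pₖ₋₂ and qₖ = aₖqₖ₋₁ + qₖ₋₂:
  k=0: a=2, p=2, q=1
  k=1: a=3, p=7, q=3
  k=2: a=5, p=37, q=16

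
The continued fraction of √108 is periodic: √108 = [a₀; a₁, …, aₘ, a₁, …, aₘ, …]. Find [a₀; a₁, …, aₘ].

a₀ = ⌊√108⌋ = 10.
With m₀=0, d₀=1 and mₖ₊₁ = dₖaₖ − mₖ, dₖ₊₁ = (n − mₖ₊₁²)/dₖ, aₖ₊₁ = ⌊(a₀+mₖ₊₁)/dₖ₊₁⌋:
  k=1: m=10, d=8, a=2
  k=2: m=6, d=9, a=1
  k=3: m=3, d=11, a=1
  k=4: m=8, d=4, a=4
  k=5: m=8, d=11, a=1
  k=6: m=3, d=9, a=1
  k=7: m=6, d=8, a=2
  k=8: m=10, d=1, a=20
d=1 and a=2a₀=20 at k=8, so the next step gives (m, d) = (10, 8) again — its k=1 value — and the period has length 8.

[10; 2, 1, 1, 4, 1, 1, 2, 20]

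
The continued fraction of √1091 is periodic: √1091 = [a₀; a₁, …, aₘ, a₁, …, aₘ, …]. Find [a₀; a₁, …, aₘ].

a₀ = ⌊√1091⌋ = 33.
With m₀=0, d₀=1 and mₖ₊₁ = dₖaₖ − mₖ, dₖ₊₁ = (n − mₖ₊₁²)/dₖ, aₖ₊₁ = ⌊(a₀+mₖ₊₁)/dₖ₊₁⌋:
  k=1: m=33, d=2, a=33
  k=2: m=33, d=1, a=66
d=1 and a=2a₀=66 at k=2, so the next step gives (m, d) = (33, 2) again — its k=1 value — and the period has length 2.

[33; 33, 66]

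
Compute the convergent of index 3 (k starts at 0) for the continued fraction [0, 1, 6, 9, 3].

55/64

Using pₖ = aₖpₖ₋₁ + pₖ₋₂, qₖ = aₖqₖ₋₁ + qₖ₋₂ (with p₋₁=1, p₋₂=0, q₋₁=0, q₋₂=1):
  k=0: a=0, p=0, q=1
  k=1: a=1, p=1, q=1
  k=2: a=6, p=6, q=7
  k=3: a=9, p=55, q=64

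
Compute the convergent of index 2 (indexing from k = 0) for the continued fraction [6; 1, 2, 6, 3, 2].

Using pₖ = aₖpₖ₋₁ + pₖ₋₂, qₖ = aₖqₖ₋₁ + qₖ₋₂ (with p₋₁=1, p₋₂=0, q₋₁=0, q₋₂=1):
  k=0: a=6, p=6, q=1
  k=1: a=1, p=7, q=1
  k=2: a=2, p=20, q=3

20/3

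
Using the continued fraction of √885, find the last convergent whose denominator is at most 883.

√885 = [29; 1, 2, 1, 58, …] (period length 4).
Convergents:
  p_0/q_0 = 29/1
  p_1/q_1 = 30/1
  p_2/q_2 = 89/3
  p_3/q_3 = 119/4
  p_4/q_4 = 6991/235
  p_5/q_5 = 7110/239
  p_6/q_6 = 21211/713
  p_7/q_7 = 28321/952
q_6 = 713 ≤ 883 < 952 = q_7, so the answer is 21211/713.

21211/713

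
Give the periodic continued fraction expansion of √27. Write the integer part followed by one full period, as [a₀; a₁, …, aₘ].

a₀ = ⌊√27⌋ = 5.
With m₀=0, d₀=1 and mₖ₊₁ = dₖaₖ − mₖ, dₖ₊₁ = (n − mₖ₊₁²)/dₖ, aₖ₊₁ = ⌊(a₀+mₖ₊₁)/dₖ₊₁⌋:
  k=1: m=5, d=2, a=5
  k=2: m=5, d=1, a=10
d=1 and a=2a₀=10 at k=2, so the next step gives (m, d) = (5, 2) again — its k=1 value — and the period has length 2.

[5; 5, 10]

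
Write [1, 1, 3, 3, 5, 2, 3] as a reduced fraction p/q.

Fold from the inside: start with 3/1.
  2 + 1/3 = 7/3
  5 + 3/7 = 38/7
  3 + 7/38 = 121/38
  3 + 38/121 = 401/121
  1 + 121/401 = 522/401
  1 + 401/522 = 923/522

923/522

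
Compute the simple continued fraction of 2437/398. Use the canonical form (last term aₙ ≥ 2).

2437 = 6*398 + 49
398 = 8*49 + 6
49 = 8*6 + 1
6 = 6*1 + 0  (stop)
So 2437/398 = [6; 8, 8, 6].

[6; 8, 8, 6]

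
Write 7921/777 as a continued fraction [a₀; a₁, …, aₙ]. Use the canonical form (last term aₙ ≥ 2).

[10; 5, 6, 1, 6, 3]

7921 = 10*777 + 151
777 = 5*151 + 22
151 = 6*22 + 19
22 = 1*19 + 3
19 = 6*3 + 1
3 = 3*1 + 0  (stop)
So 7921/777 = [10; 5, 6, 1, 6, 3].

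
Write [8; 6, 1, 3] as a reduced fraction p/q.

Using pₖ = aₖpₖ₋₁ + pₖ₋₂ and qₖ = aₖqₖ₋₁ + qₖ₋₂:
  k=0: a=8, p=8, q=1
  k=1: a=6, p=49, q=6
  k=2: a=1, p=57, q=7
  k=3: a=3, p=220, q=27

220/27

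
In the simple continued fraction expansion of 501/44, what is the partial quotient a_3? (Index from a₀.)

501 = 11·44 + 17   →  a_0 = 11
44 = 2·17 + 10   →  a_1 = 2
17 = 1·10 + 7   →  a_2 = 1
10 = 1·7 + 3   →  a_3 = 1

1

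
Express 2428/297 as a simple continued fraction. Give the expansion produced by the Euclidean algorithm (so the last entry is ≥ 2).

[8; 5, 1, 2, 2, 7]

2428 = 8·297 + 52
297 = 5·52 + 37
52 = 1·37 + 15
37 = 2·15 + 7
15 = 2·7 + 1
7 = 7·1 + 0  (stop)
So 2428/297 = [8; 5, 1, 2, 2, 7].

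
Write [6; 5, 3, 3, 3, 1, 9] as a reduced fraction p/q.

Fold from the inside: start with 9/1.
  1 + 1/9 = 10/9
  3 + 9/10 = 39/10
  3 + 10/39 = 127/39
  3 + 39/127 = 420/127
  5 + 127/420 = 2227/420
  6 + 420/2227 = 13782/2227

13782/2227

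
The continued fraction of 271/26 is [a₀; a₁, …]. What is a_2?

2

271 = 10·26 + 11   →  a_0 = 10
26 = 2·11 + 4   →  a_1 = 2
11 = 2·4 + 3   →  a_2 = 2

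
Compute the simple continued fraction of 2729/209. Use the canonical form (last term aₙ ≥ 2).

[13; 17, 2, 2, 2]

2729 = 13·209 + 12
209 = 17·12 + 5
12 = 2·5 + 2
5 = 2·2 + 1
2 = 2·1 + 0  (stop)
So 2729/209 = [13; 17, 2, 2, 2].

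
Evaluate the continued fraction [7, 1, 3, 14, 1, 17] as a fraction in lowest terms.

Using pₖ = aₖpₖ₋₁ + pₖ₋₂ and qₖ = aₖqₖ₋₁ + qₖ₋₂:
  k=0: a=7, p=7, q=1
  k=1: a=1, p=8, q=1
  k=2: a=3, p=31, q=4
  k=3: a=14, p=442, q=57
  k=4: a=1, p=473, q=61
  k=5: a=17, p=8483, q=1094

8483/1094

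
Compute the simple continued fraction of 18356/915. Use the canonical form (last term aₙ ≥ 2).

[20; 16, 2, 1, 18]

18356 = 20×915 + 56
915 = 16×56 + 19
56 = 2×19 + 18
19 = 1×18 + 1
18 = 18×1 + 0  (stop)
So 18356/915 = [20; 16, 2, 1, 18].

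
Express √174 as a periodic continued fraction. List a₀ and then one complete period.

a₀ = ⌊√174⌋ = 13.
With m₀=0, d₀=1 and mₖ₊₁ = dₖaₖ − mₖ, dₖ₊₁ = (n − mₖ₊₁²)/dₖ, aₖ₊₁ = ⌊(a₀+mₖ₊₁)/dₖ₊₁⌋:
  k=1: m=13, d=5, a=5
  k=2: m=12, d=6, a=4
  k=3: m=12, d=5, a=5
  k=4: m=13, d=1, a=26
d=1 and a=2a₀=26 at k=4, so the next step gives (m, d) = (13, 5) again — its k=1 value — and the period has length 4.

[13; 5, 4, 5, 26]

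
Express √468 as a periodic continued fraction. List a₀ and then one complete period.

a₀ = ⌊√468⌋ = 21.
With m₀=0, d₀=1 and mₖ₊₁ = dₖaₖ − mₖ, dₖ₊₁ = (n − mₖ₊₁²)/dₖ, aₖ₊₁ = ⌊(a₀+mₖ₊₁)/dₖ₊₁⌋:
  k=1: m=21, d=27, a=1
  k=2: m=6, d=16, a=1
  k=3: m=10, d=23, a=1
  k=4: m=13, d=13, a=2
  k=5: m=13, d=23, a=1
  k=6: m=10, d=16, a=1
  k=7: m=6, d=27, a=1
  k=8: m=21, d=1, a=42
d=1 and a=2a₀=42 at k=8, so the next step gives (m, d) = (21, 27) again — its k=1 value — and the period has length 8.

[21; 1, 1, 1, 2, 1, 1, 1, 42]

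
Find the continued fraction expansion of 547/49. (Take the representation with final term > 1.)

[11; 6, 8]

547 = 11*49 + 8
49 = 6*8 + 1
8 = 8*1 + 0  (stop)
So 547/49 = [11; 6, 8].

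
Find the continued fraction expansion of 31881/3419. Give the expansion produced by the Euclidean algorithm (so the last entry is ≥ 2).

[9; 3, 12, 2, 8, 2, 2]

31881 = 9·3419 + 1110
3419 = 3·1110 + 89
1110 = 12·89 + 42
89 = 2·42 + 5
42 = 8·5 + 2
5 = 2·2 + 1
2 = 2·1 + 0  (stop)
So 31881/3419 = [9; 3, 12, 2, 8, 2, 2].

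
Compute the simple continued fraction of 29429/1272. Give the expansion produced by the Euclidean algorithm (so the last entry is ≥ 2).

29429 = 23·1272 + 173
1272 = 7·173 + 61
173 = 2·61 + 51
61 = 1·51 + 10
51 = 5·10 + 1
10 = 10·1 + 0  (stop)
So 29429/1272 = [23; 7, 2, 1, 5, 10].

[23; 7, 2, 1, 5, 10]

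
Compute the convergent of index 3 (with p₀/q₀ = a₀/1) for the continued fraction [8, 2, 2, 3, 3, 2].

143/17

Using pₖ = aₖpₖ₋₁ + pₖ₋₂, qₖ = aₖqₖ₋₁ + qₖ₋₂ (with p₋₁=1, p₋₂=0, q₋₁=0, q₋₂=1):
  k=0: a=8, p=8, q=1
  k=1: a=2, p=17, q=2
  k=2: a=2, p=42, q=5
  k=3: a=3, p=143, q=17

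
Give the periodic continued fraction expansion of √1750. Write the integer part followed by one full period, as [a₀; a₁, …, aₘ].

a₀ = ⌊√1750⌋ = 41.
With m₀=0, d₀=1 and mₖ₊₁ = dₖaₖ − mₖ, dₖ₊₁ = (n − mₖ₊₁²)/dₖ, aₖ₊₁ = ⌊(a₀+mₖ₊₁)/dₖ₊₁⌋:
  k=1: m=41, d=69, a=1
  k=2: m=28, d=14, a=4
  k=3: m=28, d=69, a=1
  k=4: m=41, d=1, a=82
d=1 and a=2a₀=82 at k=4, so the next step gives (m, d) = (41, 69) again — its k=1 value — and the period has length 4.

[41; 1, 4, 1, 82]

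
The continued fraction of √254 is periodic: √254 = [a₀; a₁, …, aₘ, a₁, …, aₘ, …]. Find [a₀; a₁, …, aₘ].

a₀ = ⌊√254⌋ = 15.
With m₀=0, d₀=1 and mₖ₊₁ = dₖaₖ − mₖ, dₖ₊₁ = (n − mₖ₊₁²)/dₖ, aₖ₊₁ = ⌊(a₀+mₖ₊₁)/dₖ₊₁⌋:
  k=1: m=15, d=29, a=1
  k=2: m=14, d=2, a=14
  k=3: m=14, d=29, a=1
  k=4: m=15, d=1, a=30
d=1 and a=2a₀=30 at k=4, so the next step gives (m, d) = (15, 29) again — its k=1 value — and the period has length 4.

[15; 1, 14, 1, 30]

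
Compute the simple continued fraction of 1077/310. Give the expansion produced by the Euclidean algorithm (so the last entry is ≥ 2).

[3; 2, 9, 5, 3]

1077 = 3·310 + 147
310 = 2·147 + 16
147 = 9·16 + 3
16 = 5·3 + 1
3 = 3·1 + 0  (stop)
So 1077/310 = [3; 2, 9, 5, 3].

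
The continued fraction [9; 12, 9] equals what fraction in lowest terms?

Fold from the inside: start with 9/1.
  12 + 1/9 = 109/9
  9 + 9/109 = 990/109

990/109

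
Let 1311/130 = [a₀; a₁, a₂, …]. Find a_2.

1311 = 10·130 + 11   →  a_0 = 10
130 = 11·11 + 9   →  a_1 = 11
11 = 1·9 + 2   →  a_2 = 1

1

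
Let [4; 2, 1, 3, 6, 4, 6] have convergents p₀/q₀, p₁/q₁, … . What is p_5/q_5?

1252/287

Using pₖ = aₖpₖ₋₁ + pₖ₋₂, qₖ = aₖqₖ₋₁ + qₖ₋₂ (with p₋₁=1, p₋₂=0, q₋₁=0, q₋₂=1):
  k=0: a=4, p=4, q=1
  k=1: a=2, p=9, q=2
  k=2: a=1, p=13, q=3
  k=3: a=3, p=48, q=11
  k=4: a=6, p=301, q=69
  k=5: a=4, p=1252, q=287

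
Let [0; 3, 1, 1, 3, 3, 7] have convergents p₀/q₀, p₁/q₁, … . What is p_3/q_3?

Using pₖ = aₖpₖ₋₁ + pₖ₋₂, qₖ = aₖqₖ₋₁ + qₖ₋₂ (with p₋₁=1, p₋₂=0, q₋₁=0, q₋₂=1):
  k=0: a=0, p=0, q=1
  k=1: a=3, p=1, q=3
  k=2: a=1, p=1, q=4
  k=3: a=1, p=2, q=7

2/7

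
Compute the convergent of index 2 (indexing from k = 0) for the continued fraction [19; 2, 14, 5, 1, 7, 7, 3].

565/29

Using pₖ = aₖpₖ₋₁ + pₖ₋₂, qₖ = aₖqₖ₋₁ + qₖ₋₂ (with p₋₁=1, p₋₂=0, q₋₁=0, q₋₂=1):
  k=0: a=19, p=19, q=1
  k=1: a=2, p=39, q=2
  k=2: a=14, p=565, q=29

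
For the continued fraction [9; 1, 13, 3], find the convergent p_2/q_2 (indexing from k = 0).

139/14

Using pₖ = aₖpₖ₋₁ + pₖ₋₂, qₖ = aₖqₖ₋₁ + qₖ₋₂ (with p₋₁=1, p₋₂=0, q₋₁=0, q₋₂=1):
  k=0: a=9, p=9, q=1
  k=1: a=1, p=10, q=1
  k=2: a=13, p=139, q=14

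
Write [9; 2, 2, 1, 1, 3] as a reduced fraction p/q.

Fold from the inside: start with 3/1.
  1 + 1/3 = 4/3
  1 + 3/4 = 7/4
  2 + 4/7 = 18/7
  2 + 7/18 = 43/18
  9 + 18/43 = 405/43

405/43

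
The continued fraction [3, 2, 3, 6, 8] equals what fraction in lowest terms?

1232/359

Using pₖ = aₖpₖ₋₁ + pₖ₋₂ and qₖ = aₖqₖ₋₁ + qₖ₋₂:
  k=0: a=3, p=3, q=1
  k=1: a=2, p=7, q=2
  k=2: a=3, p=24, q=7
  k=3: a=6, p=151, q=44
  k=4: a=8, p=1232, q=359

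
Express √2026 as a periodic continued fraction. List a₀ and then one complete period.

a₀ = ⌊√2026⌋ = 45.
With m₀=0, d₀=1 and mₖ₊₁ = dₖaₖ − mₖ, dₖ₊₁ = (n − mₖ₊₁²)/dₖ, aₖ₊₁ = ⌊(a₀+mₖ₊₁)/dₖ₊₁⌋:
  k=1: m=45, d=1, a=90
d=1 and a=2a₀=90 at k=1, so the next step gives (m, d) = (45, 1) again — its k=1 value — and the period has length 1.

[45; 90]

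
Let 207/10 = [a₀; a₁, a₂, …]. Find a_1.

207 = 20·10 + 7   →  a_0 = 20
10 = 1·7 + 3   →  a_1 = 1

1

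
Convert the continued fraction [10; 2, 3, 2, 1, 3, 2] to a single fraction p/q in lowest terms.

2014/193

Fold from the inside: start with 2/1.
  3 + 1/2 = 7/2
  1 + 2/7 = 9/7
  2 + 7/9 = 25/9
  3 + 9/25 = 84/25
  2 + 25/84 = 193/84
  10 + 84/193 = 2014/193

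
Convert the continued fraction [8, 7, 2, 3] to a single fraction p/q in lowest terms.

423/52

Using pₖ = aₖpₖ₋₁ + pₖ₋₂ and qₖ = aₖqₖ₋₁ + qₖ₋₂:
  k=0: a=8, p=8, q=1
  k=1: a=7, p=57, q=7
  k=2: a=2, p=122, q=15
  k=3: a=3, p=423, q=52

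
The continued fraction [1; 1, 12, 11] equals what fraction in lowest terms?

Fold from the inside: start with 11/1.
  12 + 1/11 = 133/11
  1 + 11/133 = 144/133
  1 + 133/144 = 277/144

277/144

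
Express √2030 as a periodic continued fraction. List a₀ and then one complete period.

[45; 18, 90]

a₀ = ⌊√2030⌋ = 45.
With m₀=0, d₀=1 and mₖ₊₁ = dₖaₖ − mₖ, dₖ₊₁ = (n − mₖ₊₁²)/dₖ, aₖ₊₁ = ⌊(a₀+mₖ₊₁)/dₖ₊₁⌋:
  k=1: m=45, d=5, a=18
  k=2: m=45, d=1, a=90
d=1 and a=2a₀=90 at k=2, so the next step gives (m, d) = (45, 5) again — its k=1 value — and the period has length 2.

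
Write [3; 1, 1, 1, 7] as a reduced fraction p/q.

84/23

Fold from the inside: start with 7/1.
  1 + 1/7 = 8/7
  1 + 7/8 = 15/8
  1 + 8/15 = 23/15
  3 + 15/23 = 84/23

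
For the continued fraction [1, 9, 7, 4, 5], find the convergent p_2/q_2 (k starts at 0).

Using pₖ = aₖpₖ₋₁ + pₖ₋₂, qₖ = aₖqₖ₋₁ + qₖ₋₂ (with p₋₁=1, p₋₂=0, q₋₁=0, q₋₂=1):
  k=0: a=1, p=1, q=1
  k=1: a=9, p=10, q=9
  k=2: a=7, p=71, q=64

71/64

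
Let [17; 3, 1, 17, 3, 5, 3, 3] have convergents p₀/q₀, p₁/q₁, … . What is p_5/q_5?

19945/1156

Using pₖ = aₖpₖ₋₁ + pₖ₋₂, qₖ = aₖqₖ₋₁ + qₖ₋₂ (with p₋₁=1, p₋₂=0, q₋₁=0, q₋₂=1):
  k=0: a=17, p=17, q=1
  k=1: a=3, p=52, q=3
  k=2: a=1, p=69, q=4
  k=3: a=17, p=1225, q=71
  k=4: a=3, p=3744, q=217
  k=5: a=5, p=19945, q=1156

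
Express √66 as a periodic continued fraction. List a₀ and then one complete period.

a₀ = ⌊√66⌋ = 8.
With m₀=0, d₀=1 and mₖ₊₁ = dₖaₖ − mₖ, dₖ₊₁ = (n − mₖ₊₁²)/dₖ, aₖ₊₁ = ⌊(a₀+mₖ₊₁)/dₖ₊₁⌋:
  k=1: m=8, d=2, a=8
  k=2: m=8, d=1, a=16
d=1 and a=2a₀=16 at k=2, so the next step gives (m, d) = (8, 2) again — its k=1 value — and the period has length 2.

[8; 8, 16]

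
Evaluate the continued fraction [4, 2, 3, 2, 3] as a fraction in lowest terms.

244/55

Fold from the inside: start with 3/1.
  2 + 1/3 = 7/3
  3 + 3/7 = 24/7
  2 + 7/24 = 55/24
  4 + 24/55 = 244/55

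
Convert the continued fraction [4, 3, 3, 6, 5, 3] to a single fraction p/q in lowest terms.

4465/1038

Using pₖ = aₖpₖ₋₁ + pₖ₋₂ and qₖ = aₖqₖ₋₁ + qₖ₋₂:
  k=0: a=4, p=4, q=1
  k=1: a=3, p=13, q=3
  k=2: a=3, p=43, q=10
  k=3: a=6, p=271, q=63
  k=4: a=5, p=1398, q=325
  k=5: a=3, p=4465, q=1038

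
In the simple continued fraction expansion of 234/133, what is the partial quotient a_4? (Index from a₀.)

2

234 = 1·133 + 101   →  a_0 = 1
133 = 1·101 + 32   →  a_1 = 1
101 = 3·32 + 5   →  a_2 = 3
32 = 6·5 + 2   →  a_3 = 6
5 = 2·2 + 1   →  a_4 = 2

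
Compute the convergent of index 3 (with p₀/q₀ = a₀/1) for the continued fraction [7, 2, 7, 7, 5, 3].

Using pₖ = aₖpₖ₋₁ + pₖ₋₂, qₖ = aₖqₖ₋₁ + qₖ₋₂ (with p₋₁=1, p₋₂=0, q₋₁=0, q₋₂=1):
  k=0: a=7, p=7, q=1
  k=1: a=2, p=15, q=2
  k=2: a=7, p=112, q=15
  k=3: a=7, p=799, q=107

799/107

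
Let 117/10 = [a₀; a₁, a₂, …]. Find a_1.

117 = 11·10 + 7   →  a_0 = 11
10 = 1·7 + 3   →  a_1 = 1

1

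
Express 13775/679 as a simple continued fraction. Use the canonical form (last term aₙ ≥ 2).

13775 = 20·679 + 195
679 = 3·195 + 94
195 = 2·94 + 7
94 = 13·7 + 3
7 = 2·3 + 1
3 = 3·1 + 0  (stop)
So 13775/679 = [20; 3, 2, 13, 2, 3].

[20; 3, 2, 13, 2, 3]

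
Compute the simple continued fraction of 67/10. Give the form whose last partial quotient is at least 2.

67 = 6·10 + 7
10 = 1·7 + 3
7 = 2·3 + 1
3 = 3·1 + 0  (stop)
So 67/10 = [6; 1, 2, 3].

[6; 1, 2, 3]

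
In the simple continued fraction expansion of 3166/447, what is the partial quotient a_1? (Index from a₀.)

3166 = 7·447 + 37   →  a_0 = 7
447 = 12·37 + 3   →  a_1 = 12

12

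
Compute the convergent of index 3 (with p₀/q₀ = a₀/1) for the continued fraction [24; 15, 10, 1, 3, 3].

3995/166

Using pₖ = aₖpₖ₋₁ + pₖ₋₂, qₖ = aₖqₖ₋₁ + qₖ₋₂ (with p₋₁=1, p₋₂=0, q₋₁=0, q₋₂=1):
  k=0: a=24, p=24, q=1
  k=1: a=15, p=361, q=15
  k=2: a=10, p=3634, q=151
  k=3: a=1, p=3995, q=166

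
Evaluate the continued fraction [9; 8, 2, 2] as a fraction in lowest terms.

Fold from the inside: start with 2/1.
  2 + 1/2 = 5/2
  8 + 2/5 = 42/5
  9 + 5/42 = 383/42

383/42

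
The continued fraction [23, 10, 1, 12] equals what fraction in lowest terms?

Using pₖ = aₖpₖ₋₁ + pₖ₋₂ and qₖ = aₖqₖ₋₁ + qₖ₋₂:
  k=0: a=23, p=23, q=1
  k=1: a=10, p=231, q=10
  k=2: a=1, p=254, q=11
  k=3: a=12, p=3279, q=142

3279/142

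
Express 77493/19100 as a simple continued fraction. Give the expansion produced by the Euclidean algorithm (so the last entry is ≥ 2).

77493 = 4*19100 + 1093
19100 = 17*1093 + 519
1093 = 2*519 + 55
519 = 9*55 + 24
55 = 2*24 + 7
24 = 3*7 + 3
7 = 2*3 + 1
3 = 3*1 + 0  (stop)
So 77493/19100 = [4; 17, 2, 9, 2, 3, 2, 3].

[4; 17, 2, 9, 2, 3, 2, 3]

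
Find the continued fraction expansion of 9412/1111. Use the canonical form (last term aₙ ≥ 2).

9412 = 8*1111 + 524
1111 = 2*524 + 63
524 = 8*63 + 20
63 = 3*20 + 3
20 = 6*3 + 2
3 = 1*2 + 1
2 = 2*1 + 0  (stop)
So 9412/1111 = [8; 2, 8, 3, 6, 1, 2].

[8; 2, 8, 3, 6, 1, 2]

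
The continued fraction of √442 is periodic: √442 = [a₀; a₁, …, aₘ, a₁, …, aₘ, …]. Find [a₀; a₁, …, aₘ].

a₀ = ⌊√442⌋ = 21.
With m₀=0, d₀=1 and mₖ₊₁ = dₖaₖ − mₖ, dₖ₊₁ = (n − mₖ₊₁²)/dₖ, aₖ₊₁ = ⌊(a₀+mₖ₊₁)/dₖ₊₁⌋:
  k=1: m=21, d=1, a=42
d=1 and a=2a₀=42 at k=1, so the next step gives (m, d) = (21, 1) again — its k=1 value — and the period has length 1.

[21; 42]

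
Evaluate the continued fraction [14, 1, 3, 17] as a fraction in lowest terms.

1018/69

Using pₖ = aₖpₖ₋₁ + pₖ₋₂ and qₖ = aₖqₖ₋₁ + qₖ₋₂:
  k=0: a=14, p=14, q=1
  k=1: a=1, p=15, q=1
  k=2: a=3, p=59, q=4
  k=3: a=17, p=1018, q=69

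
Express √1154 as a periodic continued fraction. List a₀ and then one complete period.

[33; 1, 32, 1, 66]

a₀ = ⌊√1154⌋ = 33.
With m₀=0, d₀=1 and mₖ₊₁ = dₖaₖ − mₖ, dₖ₊₁ = (n − mₖ₊₁²)/dₖ, aₖ₊₁ = ⌊(a₀+mₖ₊₁)/dₖ₊₁⌋:
  k=1: m=33, d=65, a=1
  k=2: m=32, d=2, a=32
  k=3: m=32, d=65, a=1
  k=4: m=33, d=1, a=66
d=1 and a=2a₀=66 at k=4, so the next step gives (m, d) = (33, 65) again — its k=1 value — and the period has length 4.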